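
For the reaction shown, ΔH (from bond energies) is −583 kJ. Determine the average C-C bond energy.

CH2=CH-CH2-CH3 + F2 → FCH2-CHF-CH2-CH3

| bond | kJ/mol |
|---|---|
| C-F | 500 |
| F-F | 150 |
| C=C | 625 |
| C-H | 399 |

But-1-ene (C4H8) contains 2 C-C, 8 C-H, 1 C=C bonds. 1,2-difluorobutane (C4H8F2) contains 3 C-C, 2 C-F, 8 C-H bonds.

Let D be the C-C bond energy.
Σ(broken) = 2×D + 8×399 + 1×625 + 1×150 = 3967 + 2D
Σ(formed) = 3×D + 2×500 + 8×399 = 4192 + 3D
ΔH = Σ(broken) − Σ(formed) = (3967 + 2D) − (4192 + 3D) = −225 − D
Setting this equal to −583 kJ gives D = 358 kJ/mol.

D(C-C) ≈ 358 kJ/mol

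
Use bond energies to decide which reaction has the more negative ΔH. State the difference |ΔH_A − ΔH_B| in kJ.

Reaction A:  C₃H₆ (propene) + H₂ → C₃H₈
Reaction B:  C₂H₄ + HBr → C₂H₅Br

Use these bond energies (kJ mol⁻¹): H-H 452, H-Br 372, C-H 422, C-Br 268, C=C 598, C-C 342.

Reaction A, by 74 kJ

Reaction A:
  Bonds broken (reactants):
    C-C: 1 × 342 = 342
    C-H: 6 × 422 = 2532
    C=C: 1 × 598 = 598
    H-H: 1 × 452 = 452
    Σ(broken) = 3924 kJ
  Bonds formed (products):
    C-C: 2 × 342 = 684
    C-H: 8 × 422 = 3376
    Σ(formed) = 4060 kJ
  ΔH_A = 3924 − 4060 = −136 kJ
Reaction B:
  Bonds broken (reactants):
    C-H: 4 × 422 = 1688
    C=C: 1 × 598 = 598
    H-Br: 1 × 372 = 372
    Σ(broken) = 2658 kJ
  Bonds formed (products):
    C-Br: 1 × 268 = 268
    C-C: 1 × 342 = 342
    C-H: 5 × 422 = 2110
    Σ(formed) = 2720 kJ
  ΔH_B = 2658 − 2720 = −62 kJ
ΔH_A − ΔH_B = −74 kJ, so reaction A has the more negative ΔH; |ΔH_A − ΔH_B| = 74 kJ.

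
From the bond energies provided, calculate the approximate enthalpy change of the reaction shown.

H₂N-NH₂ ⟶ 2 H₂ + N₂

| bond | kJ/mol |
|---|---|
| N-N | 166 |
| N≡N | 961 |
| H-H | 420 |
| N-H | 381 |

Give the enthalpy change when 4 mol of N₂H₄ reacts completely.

Bonds broken (reactants):
  N-H: 4 × 381 = 1524
  N-N: 1 × 166 = 166
  Σ(broken) = 1690 kJ
Bonds formed (products):
  H-H: 2 × 420 = 840
  N≡N: 1 × 961 = 961
  Σ(formed) = 1801 kJ
ΔH = Σ(broken) − Σ(formed) = 1690 − 1801 = −111 kJ
For 4× the reaction as written: 4 × (−111) = −444 kJ

ΔH = −444 kJ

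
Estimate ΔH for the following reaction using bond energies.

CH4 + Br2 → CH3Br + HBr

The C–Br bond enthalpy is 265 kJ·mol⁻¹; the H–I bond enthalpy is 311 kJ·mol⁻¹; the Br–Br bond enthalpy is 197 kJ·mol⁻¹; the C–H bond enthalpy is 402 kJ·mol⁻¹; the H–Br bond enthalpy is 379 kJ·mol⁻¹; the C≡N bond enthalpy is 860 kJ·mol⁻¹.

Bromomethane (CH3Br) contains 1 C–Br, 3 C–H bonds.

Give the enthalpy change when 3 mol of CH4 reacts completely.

ΔH = −135 kJ

Bonds broken (reactants):
  Br–Br: 1 × 197 = 197
  C–H: 4 × 402 = 1608
  Σ(broken) = 1805 kJ
Bonds formed (products):
  C–Br: 1 × 265 = 265
  C–H: 3 × 402 = 1206
  H–Br: 1 × 379 = 379
  Σ(formed) = 1850 kJ
ΔH = Σ(broken) − Σ(formed) = 1805 − 1850 = −45 kJ
For 3× the reaction as written: 3 × (−45) = −135 kJ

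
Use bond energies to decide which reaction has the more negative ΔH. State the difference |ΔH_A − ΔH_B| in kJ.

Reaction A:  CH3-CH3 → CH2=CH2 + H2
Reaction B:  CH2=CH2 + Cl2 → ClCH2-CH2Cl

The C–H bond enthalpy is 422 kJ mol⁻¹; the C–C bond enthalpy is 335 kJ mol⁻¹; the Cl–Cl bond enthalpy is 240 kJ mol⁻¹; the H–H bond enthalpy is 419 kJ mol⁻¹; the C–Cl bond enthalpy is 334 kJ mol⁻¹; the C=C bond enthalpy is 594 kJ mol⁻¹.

Reaction B, by 335 kJ

Reaction A:
  Bonds broken (reactants):
    C–C: 1 × 335 = 335
    C–H: 6 × 422 = 2532
    Σ(broken) = 2867 kJ
  Bonds formed (products):
    C–H: 4 × 422 = 1688
    C=C: 1 × 594 = 594
    H–H: 1 × 419 = 419
    Σ(formed) = 2701 kJ
  ΔH_A = 2867 − 2701 = +166 kJ
Reaction B:
  Bonds broken (reactants):
    C–H: 4 × 422 = 1688
    C=C: 1 × 594 = 594
    Cl–Cl: 1 × 240 = 240
    Σ(broken) = 2522 kJ
  Bonds formed (products):
    C–C: 1 × 335 = 335
    C–Cl: 2 × 334 = 668
    C–H: 4 × 422 = 1688
    Σ(formed) = 2691 kJ
  ΔH_B = 2522 − 2691 = −169 kJ
ΔH_A − ΔH_B = +335 kJ, so reaction B has the more negative ΔH; |ΔH_A − ΔH_B| = 335 kJ.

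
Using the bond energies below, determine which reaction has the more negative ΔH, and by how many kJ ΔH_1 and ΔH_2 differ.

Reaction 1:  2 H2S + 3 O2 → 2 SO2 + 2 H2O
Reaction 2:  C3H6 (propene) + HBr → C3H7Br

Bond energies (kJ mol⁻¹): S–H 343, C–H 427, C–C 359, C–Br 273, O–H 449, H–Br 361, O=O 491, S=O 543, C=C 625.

Reaction 1:
  Bonds broken (reactants):
    O=O: 3 × 491 = 1473
    S–H: 4 × 343 = 1372
    Σ(broken) = 2845 kJ
  Bonds formed (products):
    O–H: 4 × 449 = 1796
    S=O: 4 × 543 = 2172
    Σ(formed) = 3968 kJ
  ΔH_1 = 2845 − 3968 = −1123 kJ
Reaction 2:
  Bonds broken (reactants):
    C–C: 1 × 359 = 359
    C–H: 6 × 427 = 2562
    C=C: 1 × 625 = 625
    H–Br: 1 × 361 = 361
    Σ(broken) = 3907 kJ
  Bonds formed (products):
    C–Br: 1 × 273 = 273
    C–C: 2 × 359 = 718
    C–H: 7 × 427 = 2989
    Σ(formed) = 3980 kJ
  ΔH_2 = 3907 − 3980 = −73 kJ
ΔH_1 − ΔH_2 = −1050 kJ, so reaction 1 has the more negative ΔH; |ΔH_1 − ΔH_2| = 1050 kJ.

Reaction 1, by 1050 kJ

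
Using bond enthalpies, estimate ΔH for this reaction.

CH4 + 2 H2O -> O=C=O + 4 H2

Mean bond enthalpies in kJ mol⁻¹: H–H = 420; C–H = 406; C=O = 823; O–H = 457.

ΔH ≈ +126 kJ

Bonds broken (reactants):
  C–H: 4 × 406 = 1624
  O–H: 4 × 457 = 1828
  Σ(broken) = 3452 kJ
Bonds formed (products):
  C=O: 2 × 823 = 1646
  H–H: 4 × 420 = 1680
  Σ(formed) = 3326 kJ
ΔH = Σ(broken) − Σ(formed) = 3452 − 3326 = +126 kJ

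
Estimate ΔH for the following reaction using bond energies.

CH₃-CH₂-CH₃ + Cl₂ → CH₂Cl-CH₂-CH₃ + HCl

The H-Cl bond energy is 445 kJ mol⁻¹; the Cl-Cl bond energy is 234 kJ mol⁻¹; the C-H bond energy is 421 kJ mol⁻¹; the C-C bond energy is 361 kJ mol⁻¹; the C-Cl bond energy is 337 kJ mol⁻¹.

ΔH ≈ −127 kJ

Bonds broken (reactants):
  C-C: 2 × 361 = 722
  C-H: 8 × 421 = 3368
  Cl-Cl: 1 × 234 = 234
  Σ(broken) = 4324 kJ
Bonds formed (products):
  C-C: 2 × 361 = 722
  C-Cl: 1 × 337 = 337
  C-H: 7 × 421 = 2947
  H-Cl: 1 × 445 = 445
  Σ(formed) = 4451 kJ
ΔH = Σ(broken) − Σ(formed) = 4324 − 4451 = −127 kJ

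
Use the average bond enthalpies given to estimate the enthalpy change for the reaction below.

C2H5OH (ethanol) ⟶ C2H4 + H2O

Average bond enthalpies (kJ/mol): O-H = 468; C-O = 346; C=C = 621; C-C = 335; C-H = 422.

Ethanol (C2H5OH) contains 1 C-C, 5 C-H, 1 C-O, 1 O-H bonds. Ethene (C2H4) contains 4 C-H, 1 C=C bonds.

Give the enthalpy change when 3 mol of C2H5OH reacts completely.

Bonds broken (reactants):
  C-C: 1 × 335 = 335
  C-H: 5 × 422 = 2110
  C-O: 1 × 346 = 346
  O-H: 1 × 468 = 468
  Σ(broken) = 3259 kJ
Bonds formed (products):
  C-H: 4 × 422 = 1688
  C=C: 1 × 621 = 621
  O-H: 2 × 468 = 936
  Σ(formed) = 3245 kJ
ΔH = Σ(broken) − Σ(formed) = 3259 − 3245 = +14 kJ
For 3× the reaction as written: 3 × (+14) = +42 kJ

ΔH = +42 kJ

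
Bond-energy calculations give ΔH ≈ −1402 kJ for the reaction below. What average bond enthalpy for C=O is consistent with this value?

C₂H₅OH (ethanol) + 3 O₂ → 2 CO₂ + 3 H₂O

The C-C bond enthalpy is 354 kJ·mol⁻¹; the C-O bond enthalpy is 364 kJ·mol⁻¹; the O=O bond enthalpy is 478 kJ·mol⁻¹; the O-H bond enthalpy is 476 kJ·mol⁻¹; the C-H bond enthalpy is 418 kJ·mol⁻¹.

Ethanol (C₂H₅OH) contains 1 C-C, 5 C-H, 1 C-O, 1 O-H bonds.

Let D be the C=O bond energy.
Σ(broken) = 1×354 + 5×418 + 1×364 + 1×476 + 3×478 = 4718
Σ(formed) = 4×D + 6×476 = 2856 + 4D
ΔH = Σ(broken) − Σ(formed) = (4718) − (2856 + 4D) = +1862 − 4D
Setting this equal to −1402 kJ gives 4D = 3264, so D = 816 kJ/mol.

D(C=O) ≈ 816 kJ/mol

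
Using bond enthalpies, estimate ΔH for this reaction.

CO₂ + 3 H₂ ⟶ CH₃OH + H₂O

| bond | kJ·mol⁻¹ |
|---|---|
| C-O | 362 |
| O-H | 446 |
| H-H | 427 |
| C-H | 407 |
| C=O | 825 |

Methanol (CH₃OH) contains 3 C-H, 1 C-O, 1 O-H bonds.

Bonds broken (reactants):
  C=O: 2 × 825 = 1650
  H-H: 3 × 427 = 1281
  Σ(broken) = 2931 kJ
Bonds formed (products):
  C-H: 3 × 407 = 1221
  C-O: 1 × 362 = 362
  O-H: 3 × 446 = 1338
  Σ(formed) = 2921 kJ
ΔH = Σ(broken) − Σ(formed) = 2931 − 2921 = +10 kJ

ΔH ≈ +10 kJ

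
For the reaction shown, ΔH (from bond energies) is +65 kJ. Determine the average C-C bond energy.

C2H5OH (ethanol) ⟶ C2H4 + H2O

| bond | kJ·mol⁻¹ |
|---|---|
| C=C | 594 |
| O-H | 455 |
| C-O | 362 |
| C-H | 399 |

Let D be the C-C bond energy.
Σ(broken) = 1×D + 5×399 + 1×362 + 1×455 = 2812 + D
Σ(formed) = 4×399 + 1×594 + 2×455 = 3100
ΔH = Σ(broken) − Σ(formed) = (2812 + D) − (3100) = −288 + D
Setting this equal to +65 kJ gives D = 353 kJ/mol.

D(C-C) ≈ 353 kJ/mol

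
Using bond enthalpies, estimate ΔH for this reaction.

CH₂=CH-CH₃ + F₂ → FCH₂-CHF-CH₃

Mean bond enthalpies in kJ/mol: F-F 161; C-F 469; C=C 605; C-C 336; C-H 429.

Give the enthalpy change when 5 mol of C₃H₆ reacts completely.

Bonds broken (reactants):
  C-C: 1 × 336 = 336
  C-H: 6 × 429 = 2574
  C=C: 1 × 605 = 605
  F-F: 1 × 161 = 161
  Σ(broken) = 3676 kJ
Bonds formed (products):
  C-C: 2 × 336 = 672
  C-F: 2 × 469 = 938
  C-H: 6 × 429 = 2574
  Σ(formed) = 4184 kJ
ΔH = Σ(broken) − Σ(formed) = 3676 − 4184 = −508 kJ
For 5× the reaction as written: 5 × (−508) = −2540 kJ

ΔH = −2540 kJ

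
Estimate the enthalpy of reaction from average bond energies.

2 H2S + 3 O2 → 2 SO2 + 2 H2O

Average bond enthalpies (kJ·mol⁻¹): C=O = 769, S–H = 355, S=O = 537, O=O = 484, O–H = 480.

Bonds broken (reactants):
  O=O: 3 × 484 = 1452
  S–H: 4 × 355 = 1420
  Σ(broken) = 2872 kJ
Bonds formed (products):
  O–H: 4 × 480 = 1920
  S=O: 4 × 537 = 2148
  Σ(formed) = 4068 kJ
ΔH = Σ(broken) − Σ(formed) = 2872 − 4068 = −1196 kJ

ΔH ≈ −1196 kJ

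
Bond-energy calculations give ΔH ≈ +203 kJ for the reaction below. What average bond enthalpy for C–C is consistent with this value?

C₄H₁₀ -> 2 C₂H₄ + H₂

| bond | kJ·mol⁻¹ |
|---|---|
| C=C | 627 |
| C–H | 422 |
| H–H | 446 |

Let D be the C–C bond energy.
Σ(broken) = 3×D + 10×422 = 4220 + 3D
Σ(formed) = 8×422 + 2×627 + 1×446 = 5076
ΔH = Σ(broken) − Σ(formed) = (4220 + 3D) − (5076) = −856 + 3D
Setting this equal to +203 kJ gives 3D = 1059, so D = 353 kJ/mol.

D(C–C) ≈ 353 kJ/mol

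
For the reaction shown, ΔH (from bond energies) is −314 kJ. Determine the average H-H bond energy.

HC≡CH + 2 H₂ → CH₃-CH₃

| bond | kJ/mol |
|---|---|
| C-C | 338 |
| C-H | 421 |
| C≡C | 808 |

D(H-H) ≈ 450 kJ/mol

Let D be the H-H bond energy.
Σ(broken) = 1×808 + 2×421 + 2×D = 1650 + 2D
Σ(formed) = 1×338 + 6×421 = 2864
ΔH = Σ(broken) − Σ(formed) = (1650 + 2D) − (2864) = −1214 + 2D
Setting this equal to −314 kJ gives 2D = 900, so D = 450 kJ/mol.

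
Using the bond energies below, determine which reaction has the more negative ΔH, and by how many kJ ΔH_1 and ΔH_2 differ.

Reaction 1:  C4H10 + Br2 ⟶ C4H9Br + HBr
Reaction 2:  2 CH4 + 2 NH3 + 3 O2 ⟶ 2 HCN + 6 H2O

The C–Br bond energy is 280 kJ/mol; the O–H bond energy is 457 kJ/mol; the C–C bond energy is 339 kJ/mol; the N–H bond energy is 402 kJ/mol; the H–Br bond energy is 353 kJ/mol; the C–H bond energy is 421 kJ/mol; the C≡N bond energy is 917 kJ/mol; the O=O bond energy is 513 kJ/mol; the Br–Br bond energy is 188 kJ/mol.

Reaction 2, by 817 kJ

Reaction 1:
  Bonds broken (reactants):
    Br–Br: 1 × 188 = 188
    C–C: 3 × 339 = 1017
    C–H: 10 × 421 = 4210
    Σ(broken) = 5415 kJ
  Bonds formed (products):
    C–Br: 1 × 280 = 280
    C–C: 3 × 339 = 1017
    C–H: 9 × 421 = 3789
    H–Br: 1 × 353 = 353
    Σ(formed) = 5439 kJ
  ΔH_1 = 5415 − 5439 = −24 kJ
Reaction 2:
  Bonds broken (reactants):
    C–H: 8 × 421 = 3368
    N–H: 6 × 402 = 2412
    O=O: 3 × 513 = 1539
    Σ(broken) = 7319 kJ
  Bonds formed (products):
    C≡N: 2 × 917 = 1834
    C–H: 2 × 421 = 842
    O–H: 12 × 457 = 5484
    Σ(formed) = 8160 kJ
  ΔH_2 = 7319 − 8160 = −841 kJ
ΔH_1 − ΔH_2 = +817 kJ, so reaction 2 has the more negative ΔH; |ΔH_1 − ΔH_2| = 817 kJ.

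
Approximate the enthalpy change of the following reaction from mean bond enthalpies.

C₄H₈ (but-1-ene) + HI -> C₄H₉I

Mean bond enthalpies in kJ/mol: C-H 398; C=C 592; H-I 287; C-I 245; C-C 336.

Bonds broken (reactants):
  C-C: 2 × 336 = 672
  C-H: 8 × 398 = 3184
  C=C: 1 × 592 = 592
  H-I: 1 × 287 = 287
  Σ(broken) = 4735 kJ
Bonds formed (products):
  C-C: 3 × 336 = 1008
  C-H: 9 × 398 = 3582
  C-I: 1 × 245 = 245
  Σ(formed) = 4835 kJ
ΔH = Σ(broken) − Σ(formed) = 4735 − 4835 = −100 kJ

ΔH ≈ −100 kJ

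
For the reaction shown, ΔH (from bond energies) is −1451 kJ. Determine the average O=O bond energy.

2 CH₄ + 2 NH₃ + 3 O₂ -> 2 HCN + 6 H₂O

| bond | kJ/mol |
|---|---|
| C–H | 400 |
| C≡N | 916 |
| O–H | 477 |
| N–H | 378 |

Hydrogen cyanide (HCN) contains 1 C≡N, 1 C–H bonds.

D(O=O) ≈ 479 kJ/mol

Let D be the O=O bond energy.
Σ(broken) = 8×400 + 6×378 + 3×D = 5468 + 3D
Σ(formed) = 2×916 + 2×400 + 12×477 = 8356
ΔH = Σ(broken) − Σ(formed) = (5468 + 3D) − (8356) = −2888 + 3D
Setting this equal to −1451 kJ gives 3D = 1437, so D = 479 kJ/mol.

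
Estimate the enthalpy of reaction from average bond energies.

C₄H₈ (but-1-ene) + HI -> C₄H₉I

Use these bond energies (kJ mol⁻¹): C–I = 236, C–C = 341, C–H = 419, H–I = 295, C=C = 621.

ΔH ≈ −80 kJ

Bonds broken (reactants):
  C–C: 2 × 341 = 682
  C–H: 8 × 419 = 3352
  C=C: 1 × 621 = 621
  H–I: 1 × 295 = 295
  Σ(broken) = 4950 kJ
Bonds formed (products):
  C–C: 3 × 341 = 1023
  C–H: 9 × 419 = 3771
  C–I: 1 × 236 = 236
  Σ(formed) = 5030 kJ
ΔH = Σ(broken) − Σ(formed) = 4950 − 5030 = −80 kJ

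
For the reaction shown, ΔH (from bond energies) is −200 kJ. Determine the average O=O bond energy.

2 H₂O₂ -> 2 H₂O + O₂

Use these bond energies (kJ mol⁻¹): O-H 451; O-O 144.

D(O=O) ≈ 488 kJ/mol

Let D be the O=O bond energy.
Σ(broken) = 4×451 + 2×144 = 2092
Σ(formed) = 4×451 + 1×D = 1804 + D
ΔH = Σ(broken) − Σ(formed) = (2092) − (1804 + D) = +288 − D
Setting this equal to −200 kJ gives D = 488 kJ/mol.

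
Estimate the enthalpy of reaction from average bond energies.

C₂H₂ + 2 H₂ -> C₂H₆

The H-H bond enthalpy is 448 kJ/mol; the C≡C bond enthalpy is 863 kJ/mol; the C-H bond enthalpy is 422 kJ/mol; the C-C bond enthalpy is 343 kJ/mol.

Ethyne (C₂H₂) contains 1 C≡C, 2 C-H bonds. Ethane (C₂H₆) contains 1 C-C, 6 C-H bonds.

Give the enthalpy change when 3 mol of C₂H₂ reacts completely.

Bonds broken (reactants):
  C≡C: 1 × 863 = 863
  C-H: 2 × 422 = 844
  H-H: 2 × 448 = 896
  Σ(broken) = 2603 kJ
Bonds formed (products):
  C-C: 1 × 343 = 343
  C-H: 6 × 422 = 2532
  Σ(formed) = 2875 kJ
ΔH = Σ(broken) − Σ(formed) = 2603 − 2875 = −272 kJ
For 3× the reaction as written: 3 × (−272) = −816 kJ

ΔH = −816 kJ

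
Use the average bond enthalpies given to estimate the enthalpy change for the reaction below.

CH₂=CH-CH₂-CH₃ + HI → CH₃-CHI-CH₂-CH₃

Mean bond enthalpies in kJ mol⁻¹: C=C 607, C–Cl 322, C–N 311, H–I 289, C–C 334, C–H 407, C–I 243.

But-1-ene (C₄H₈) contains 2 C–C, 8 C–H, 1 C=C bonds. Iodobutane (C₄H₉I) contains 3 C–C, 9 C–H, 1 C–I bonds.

Bonds broken (reactants):
  C–C: 2 × 334 = 668
  C–H: 8 × 407 = 3256
  C=C: 1 × 607 = 607
  H–I: 1 × 289 = 289
  Σ(broken) = 4820 kJ
Bonds formed (products):
  C–C: 3 × 334 = 1002
  C–H: 9 × 407 = 3663
  C–I: 1 × 243 = 243
  Σ(formed) = 4908 kJ
ΔH = Σ(broken) − Σ(formed) = 4820 − 4908 = −88 kJ

ΔH ≈ −88 kJ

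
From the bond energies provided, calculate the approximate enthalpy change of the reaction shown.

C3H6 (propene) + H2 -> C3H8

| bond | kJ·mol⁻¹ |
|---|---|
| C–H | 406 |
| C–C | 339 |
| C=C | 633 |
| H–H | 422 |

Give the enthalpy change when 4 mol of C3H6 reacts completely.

Bonds broken (reactants):
  C–C: 1 × 339 = 339
  C–H: 6 × 406 = 2436
  C=C: 1 × 633 = 633
  H–H: 1 × 422 = 422
  Σ(broken) = 3830 kJ
Bonds formed (products):
  C–C: 2 × 339 = 678
  C–H: 8 × 406 = 3248
  Σ(formed) = 3926 kJ
ΔH = Σ(broken) − Σ(formed) = 3830 − 3926 = −96 kJ
For 4× the reaction as written: 4 × (−96) = −384 kJ

ΔH = −384 kJ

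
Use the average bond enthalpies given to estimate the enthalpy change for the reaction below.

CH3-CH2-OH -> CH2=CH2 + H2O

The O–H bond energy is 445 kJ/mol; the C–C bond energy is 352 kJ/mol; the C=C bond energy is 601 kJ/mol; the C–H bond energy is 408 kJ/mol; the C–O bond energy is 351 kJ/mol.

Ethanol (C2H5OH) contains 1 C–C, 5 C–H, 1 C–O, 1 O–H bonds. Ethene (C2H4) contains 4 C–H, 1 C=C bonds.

Bonds broken (reactants):
  C–C: 1 × 352 = 352
  C–H: 5 × 408 = 2040
  C–O: 1 × 351 = 351
  O–H: 1 × 445 = 445
  Σ(broken) = 3188 kJ
Bonds formed (products):
  C–H: 4 × 408 = 1632
  C=C: 1 × 601 = 601
  O–H: 2 × 445 = 890
  Σ(formed) = 3123 kJ
ΔH = Σ(broken) − Σ(formed) = 3188 − 3123 = +65 kJ

ΔH ≈ +65 kJ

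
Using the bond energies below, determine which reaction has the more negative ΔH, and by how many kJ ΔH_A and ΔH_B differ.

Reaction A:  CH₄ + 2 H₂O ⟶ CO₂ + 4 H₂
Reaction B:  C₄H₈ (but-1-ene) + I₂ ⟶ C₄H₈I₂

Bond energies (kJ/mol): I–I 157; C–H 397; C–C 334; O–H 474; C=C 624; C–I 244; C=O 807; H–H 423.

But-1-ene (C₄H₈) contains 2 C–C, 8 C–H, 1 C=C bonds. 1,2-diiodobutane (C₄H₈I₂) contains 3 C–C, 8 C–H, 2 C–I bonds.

Reaction B, by 219 kJ

Reaction A:
  Bonds broken (reactants):
    C–H: 4 × 397 = 1588
    O–H: 4 × 474 = 1896
    Σ(broken) = 3484 kJ
  Bonds formed (products):
    C=O: 2 × 807 = 1614
    H–H: 4 × 423 = 1692
    Σ(formed) = 3306 kJ
  ΔH_A = 3484 − 3306 = +178 kJ
Reaction B:
  Bonds broken (reactants):
    C–C: 2 × 334 = 668
    C–H: 8 × 397 = 3176
    C=C: 1 × 624 = 624
    I–I: 1 × 157 = 157
    Σ(broken) = 4625 kJ
  Bonds formed (products):
    C–C: 3 × 334 = 1002
    C–H: 8 × 397 = 3176
    C–I: 2 × 244 = 488
    Σ(formed) = 4666 kJ
  ΔH_B = 4625 − 4666 = −41 kJ
ΔH_A − ΔH_B = +219 kJ, so reaction B has the more negative ΔH; |ΔH_A − ΔH_B| = 219 kJ.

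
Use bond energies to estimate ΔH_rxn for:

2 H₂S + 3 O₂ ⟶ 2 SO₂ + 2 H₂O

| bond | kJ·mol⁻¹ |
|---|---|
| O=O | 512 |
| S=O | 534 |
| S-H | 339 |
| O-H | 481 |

Bonds broken (reactants):
  O=O: 3 × 512 = 1536
  S-H: 4 × 339 = 1356
  Σ(broken) = 2892 kJ
Bonds formed (products):
  O-H: 4 × 481 = 1924
  S=O: 4 × 534 = 2136
  Σ(formed) = 4060 kJ
ΔH = Σ(broken) − Σ(formed) = 2892 − 4060 = −1168 kJ

ΔH ≈ −1168 kJ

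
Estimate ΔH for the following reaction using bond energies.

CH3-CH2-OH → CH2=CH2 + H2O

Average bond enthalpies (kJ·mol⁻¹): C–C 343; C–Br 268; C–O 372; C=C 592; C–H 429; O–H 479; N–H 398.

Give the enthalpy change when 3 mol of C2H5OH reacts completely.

ΔH = +219 kJ

Bonds broken (reactants):
  C–C: 1 × 343 = 343
  C–H: 5 × 429 = 2145
  C–O: 1 × 372 = 372
  O–H: 1 × 479 = 479
  Σ(broken) = 3339 kJ
Bonds formed (products):
  C–H: 4 × 429 = 1716
  C=C: 1 × 592 = 592
  O–H: 2 × 479 = 958
  Σ(formed) = 3266 kJ
ΔH = Σ(broken) − Σ(formed) = 3339 − 3266 = +73 kJ
For 3× the reaction as written: 3 × (+73) = +219 kJ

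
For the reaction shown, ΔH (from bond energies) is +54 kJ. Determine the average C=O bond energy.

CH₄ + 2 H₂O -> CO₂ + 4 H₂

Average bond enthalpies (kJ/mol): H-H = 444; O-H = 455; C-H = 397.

D(C=O) ≈ 789 kJ/mol

Let D be the C=O bond energy.
Σ(broken) = 4×397 + 4×455 = 3408
Σ(formed) = 2×D + 4×444 = 1776 + 2D
ΔH = Σ(broken) − Σ(formed) = (3408) − (1776 + 2D) = +1632 − 2D
Setting this equal to +54 kJ gives 2D = 1578, so D = 789 kJ/mol.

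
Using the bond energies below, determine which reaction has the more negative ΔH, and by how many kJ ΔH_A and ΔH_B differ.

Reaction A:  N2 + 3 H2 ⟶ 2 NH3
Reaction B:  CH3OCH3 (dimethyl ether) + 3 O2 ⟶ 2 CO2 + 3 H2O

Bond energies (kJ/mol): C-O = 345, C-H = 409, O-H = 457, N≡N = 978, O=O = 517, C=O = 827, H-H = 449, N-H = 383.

Reaction B, by 1382 kJ

Reaction A:
  Bonds broken (reactants):
    H-H: 3 × 449 = 1347
    N≡N: 1 × 978 = 978
    Σ(broken) = 2325 kJ
  Bonds formed (products):
    N-H: 6 × 383 = 2298
    Σ(formed) = 2298 kJ
  ΔH_A = 2325 − 2298 = +27 kJ
Reaction B:
  Bonds broken (reactants):
    C-H: 6 × 409 = 2454
    C-O: 2 × 345 = 690
    O=O: 3 × 517 = 1551
    Σ(broken) = 4695 kJ
  Bonds formed (products):
    C=O: 4 × 827 = 3308
    O-H: 6 × 457 = 2742
    Σ(formed) = 6050 kJ
  ΔH_B = 4695 − 6050 = −1355 kJ
ΔH_A − ΔH_B = +1382 kJ, so reaction B has the more negative ΔH; |ΔH_A − ΔH_B| = 1382 kJ.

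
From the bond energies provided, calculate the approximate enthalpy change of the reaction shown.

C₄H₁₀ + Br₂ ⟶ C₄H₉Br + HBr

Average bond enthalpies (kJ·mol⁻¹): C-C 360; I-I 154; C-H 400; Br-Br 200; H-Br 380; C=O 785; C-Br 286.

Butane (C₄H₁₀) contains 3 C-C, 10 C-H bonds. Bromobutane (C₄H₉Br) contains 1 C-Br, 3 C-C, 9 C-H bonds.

Bonds broken (reactants):
  Br-Br: 1 × 200 = 200
  C-C: 3 × 360 = 1080
  C-H: 10 × 400 = 4000
  Σ(broken) = 5280 kJ
Bonds formed (products):
  C-Br: 1 × 286 = 286
  C-C: 3 × 360 = 1080
  C-H: 9 × 400 = 3600
  H-Br: 1 × 380 = 380
  Σ(formed) = 5346 kJ
ΔH = Σ(broken) − Σ(formed) = 5280 − 5346 = −66 kJ

ΔH ≈ −66 kJ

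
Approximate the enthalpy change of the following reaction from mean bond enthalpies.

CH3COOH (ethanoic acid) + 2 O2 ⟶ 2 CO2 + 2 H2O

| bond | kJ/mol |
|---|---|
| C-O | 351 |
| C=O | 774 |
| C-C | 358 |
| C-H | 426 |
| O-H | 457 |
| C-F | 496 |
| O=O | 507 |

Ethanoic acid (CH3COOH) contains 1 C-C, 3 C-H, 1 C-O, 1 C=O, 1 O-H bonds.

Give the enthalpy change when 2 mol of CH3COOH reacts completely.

Bonds broken (reactants):
  C-C: 1 × 358 = 358
  C-H: 3 × 426 = 1278
  C-O: 1 × 351 = 351
  C=O: 1 × 774 = 774
  O-H: 1 × 457 = 457
  O=O: 2 × 507 = 1014
  Σ(broken) = 4232 kJ
Bonds formed (products):
  C=O: 4 × 774 = 3096
  O-H: 4 × 457 = 1828
  Σ(formed) = 4924 kJ
ΔH = Σ(broken) − Σ(formed) = 4232 − 4924 = −692 kJ
For 2× the reaction as written: 2 × (−692) = −1384 kJ

ΔH = −1384 kJ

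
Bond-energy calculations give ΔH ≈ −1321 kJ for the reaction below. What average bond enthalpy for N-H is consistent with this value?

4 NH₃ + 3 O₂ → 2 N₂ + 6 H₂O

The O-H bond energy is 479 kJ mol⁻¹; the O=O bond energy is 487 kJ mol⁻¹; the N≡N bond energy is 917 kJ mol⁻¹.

Let D be the N-H bond energy.
Σ(broken) = 12×D + 3×487 = 1461 + 12D
Σ(formed) = 2×917 + 12×479 = 7582
ΔH = Σ(broken) − Σ(formed) = (1461 + 12D) − (7582) = −6121 + 12D
Setting this equal to −1321 kJ gives 12D = 4800, so D = 400 kJ/mol.

D(N-H) ≈ 400 kJ/mol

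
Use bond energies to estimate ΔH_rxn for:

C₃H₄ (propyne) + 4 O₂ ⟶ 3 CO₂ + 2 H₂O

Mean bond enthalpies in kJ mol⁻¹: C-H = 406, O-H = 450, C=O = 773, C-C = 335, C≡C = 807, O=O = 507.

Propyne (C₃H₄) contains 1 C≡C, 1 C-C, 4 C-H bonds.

Bonds broken (reactants):
  C≡C: 1 × 807 = 807
  C-C: 1 × 335 = 335
  C-H: 4 × 406 = 1624
  O=O: 4 × 507 = 2028
  Σ(broken) = 4794 kJ
Bonds formed (products):
  C=O: 6 × 773 = 4638
  O-H: 4 × 450 = 1800
  Σ(formed) = 6438 kJ
ΔH = Σ(broken) − Σ(formed) = 4794 − 6438 = −1644 kJ

ΔH ≈ −1644 kJ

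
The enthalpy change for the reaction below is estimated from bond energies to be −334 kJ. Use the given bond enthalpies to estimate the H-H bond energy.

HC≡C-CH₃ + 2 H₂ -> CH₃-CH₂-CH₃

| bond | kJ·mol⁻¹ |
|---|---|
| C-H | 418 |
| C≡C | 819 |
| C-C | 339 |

Let D be the H-H bond energy.
Σ(broken) = 1×819 + 1×339 + 4×418 + 2×D = 2830 + 2D
Σ(formed) = 2×339 + 8×418 = 4022
ΔH = Σ(broken) − Σ(formed) = (2830 + 2D) − (4022) = −1192 + 2D
Setting this equal to −334 kJ gives 2D = 858, so D = 429 kJ/mol.

D(H-H) ≈ 429 kJ/mol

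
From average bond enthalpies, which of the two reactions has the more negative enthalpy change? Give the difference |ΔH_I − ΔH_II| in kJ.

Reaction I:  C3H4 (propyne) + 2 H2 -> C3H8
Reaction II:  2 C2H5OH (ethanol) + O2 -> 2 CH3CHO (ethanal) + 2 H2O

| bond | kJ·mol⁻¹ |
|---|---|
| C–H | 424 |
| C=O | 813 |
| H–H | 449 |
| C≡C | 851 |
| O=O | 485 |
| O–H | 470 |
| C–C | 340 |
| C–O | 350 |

Reaction II, by 246 kJ

Reaction I:
  Bonds broken (reactants):
    C≡C: 1 × 851 = 851
    C–C: 1 × 340 = 340
    C–H: 4 × 424 = 1696
    H–H: 2 × 449 = 898
    Σ(broken) = 3785 kJ
  Bonds formed (products):
    C–C: 2 × 340 = 680
    C–H: 8 × 424 = 3392
    Σ(formed) = 4072 kJ
  ΔH_I = 3785 − 4072 = −287 kJ
Reaction II:
  Bonds broken (reactants):
    C–C: 2 × 340 = 680
    C–H: 10 × 424 = 4240
    C–O: 2 × 350 = 700
    O–H: 2 × 470 = 940
    O=O: 1 × 485 = 485
    Σ(broken) = 7045 kJ
  Bonds formed (products):
    C–C: 2 × 340 = 680
    C–H: 8 × 424 = 3392
    C=O: 2 × 813 = 1626
    O–H: 4 × 470 = 1880
    Σ(formed) = 7578 kJ
  ΔH_II = 7045 − 7578 = −533 kJ
ΔH_I − ΔH_II = +246 kJ, so reaction II has the more negative ΔH; |ΔH_I − ΔH_II| = 246 kJ.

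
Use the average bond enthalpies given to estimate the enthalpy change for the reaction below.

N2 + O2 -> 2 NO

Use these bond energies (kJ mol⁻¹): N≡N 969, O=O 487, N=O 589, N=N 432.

Bonds broken (reactants):
  N≡N: 1 × 969 = 969
  O=O: 1 × 487 = 487
  Σ(broken) = 1456 kJ
Bonds formed (products):
  N=O: 2 × 589 = 1178
  Σ(formed) = 1178 kJ
ΔH = Σ(broken) − Σ(formed) = 1456 − 1178 = +278 kJ

ΔH ≈ +278 kJ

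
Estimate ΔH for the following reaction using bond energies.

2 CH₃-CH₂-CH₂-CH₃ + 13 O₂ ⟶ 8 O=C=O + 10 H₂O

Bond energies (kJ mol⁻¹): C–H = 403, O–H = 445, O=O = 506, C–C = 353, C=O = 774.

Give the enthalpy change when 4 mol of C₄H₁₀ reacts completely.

ΔH = −9056 kJ

Bonds broken (reactants):
  C–C: 6 × 353 = 2118
  C–H: 20 × 403 = 8060
  O=O: 13 × 506 = 6578
  Σ(broken) = 16756 kJ
Bonds formed (products):
  C=O: 16 × 774 = 12384
  O–H: 20 × 445 = 8900
  Σ(formed) = 21284 kJ
ΔH = Σ(broken) − Σ(formed) = 16756 − 21284 = −4528 kJ
For 2× the reaction as written: 2 × (−4528) = −9056 kJ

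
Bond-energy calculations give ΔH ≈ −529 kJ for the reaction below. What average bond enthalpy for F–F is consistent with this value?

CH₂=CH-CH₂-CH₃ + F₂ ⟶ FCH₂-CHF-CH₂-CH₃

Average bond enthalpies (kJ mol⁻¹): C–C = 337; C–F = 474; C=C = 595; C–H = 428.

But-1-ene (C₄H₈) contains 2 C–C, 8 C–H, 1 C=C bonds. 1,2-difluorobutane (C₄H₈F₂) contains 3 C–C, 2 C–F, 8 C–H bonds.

Let D be the F–F bond energy.
Σ(broken) = 2×337 + 8×428 + 1×595 + 1×D = 4693 + D
Σ(formed) = 3×337 + 2×474 + 8×428 = 5383
ΔH = Σ(broken) − Σ(formed) = (4693 + D) − (5383) = −690 + D
Setting this equal to −529 kJ gives D = 161 kJ/mol.

D(F–F) ≈ 161 kJ/mol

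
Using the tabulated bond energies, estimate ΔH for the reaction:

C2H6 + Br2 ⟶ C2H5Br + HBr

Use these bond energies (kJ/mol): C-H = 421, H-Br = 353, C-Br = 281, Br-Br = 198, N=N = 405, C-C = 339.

Bonds broken (reactants):
  Br-Br: 1 × 198 = 198
  C-C: 1 × 339 = 339
  C-H: 6 × 421 = 2526
  Σ(broken) = 3063 kJ
Bonds formed (products):
  C-Br: 1 × 281 = 281
  C-C: 1 × 339 = 339
  C-H: 5 × 421 = 2105
  H-Br: 1 × 353 = 353
  Σ(formed) = 3078 kJ
ΔH = Σ(broken) − Σ(formed) = 3063 − 3078 = −15 kJ

ΔH ≈ −15 kJ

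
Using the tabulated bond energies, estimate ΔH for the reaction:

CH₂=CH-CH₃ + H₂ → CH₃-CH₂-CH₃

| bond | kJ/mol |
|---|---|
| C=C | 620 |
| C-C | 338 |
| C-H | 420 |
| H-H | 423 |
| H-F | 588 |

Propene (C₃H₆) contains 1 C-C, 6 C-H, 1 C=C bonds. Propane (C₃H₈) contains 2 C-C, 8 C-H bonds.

Bonds broken (reactants):
  C-C: 1 × 338 = 338
  C-H: 6 × 420 = 2520
  C=C: 1 × 620 = 620
  H-H: 1 × 423 = 423
  Σ(broken) = 3901 kJ
Bonds formed (products):
  C-C: 2 × 338 = 676
  C-H: 8 × 420 = 3360
  Σ(formed) = 4036 kJ
ΔH = Σ(broken) − Σ(formed) = 3901 − 4036 = −135 kJ

ΔH ≈ −135 kJ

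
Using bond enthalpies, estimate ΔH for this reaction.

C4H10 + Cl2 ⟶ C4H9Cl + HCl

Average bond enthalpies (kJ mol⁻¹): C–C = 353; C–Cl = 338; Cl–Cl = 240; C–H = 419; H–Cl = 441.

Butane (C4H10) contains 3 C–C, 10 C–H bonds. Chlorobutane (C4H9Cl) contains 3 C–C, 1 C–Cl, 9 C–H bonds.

ΔH ≈ −120 kJ

Bonds broken (reactants):
  C–C: 3 × 353 = 1059
  C–H: 10 × 419 = 4190
  Cl–Cl: 1 × 240 = 240
  Σ(broken) = 5489 kJ
Bonds formed (products):
  C–C: 3 × 353 = 1059
  C–Cl: 1 × 338 = 338
  C–H: 9 × 419 = 3771
  H–Cl: 1 × 441 = 441
  Σ(formed) = 5609 kJ
ΔH = Σ(broken) − Σ(formed) = 5489 − 5609 = −120 kJ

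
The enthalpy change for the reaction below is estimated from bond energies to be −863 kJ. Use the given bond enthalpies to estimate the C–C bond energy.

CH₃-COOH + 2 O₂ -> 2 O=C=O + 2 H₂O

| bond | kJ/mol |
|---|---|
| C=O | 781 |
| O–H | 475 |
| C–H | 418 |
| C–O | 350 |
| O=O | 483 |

D(C–C) ≈ 335 kJ/mol

Let D be the C–C bond energy.
Σ(broken) = 1×D + 3×418 + 1×350 + 1×781 + 1×475 + 2×483 = 3826 + D
Σ(formed) = 4×781 + 4×475 = 5024
ΔH = Σ(broken) − Σ(formed) = (3826 + D) − (5024) = −1198 + D
Setting this equal to −863 kJ gives D = 335 kJ/mol.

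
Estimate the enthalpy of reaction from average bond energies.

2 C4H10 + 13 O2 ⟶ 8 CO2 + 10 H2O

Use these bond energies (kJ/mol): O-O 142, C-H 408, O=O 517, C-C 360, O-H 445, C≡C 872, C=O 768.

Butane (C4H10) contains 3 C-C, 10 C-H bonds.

Bonds broken (reactants):
  C-C: 6 × 360 = 2160
  C-H: 20 × 408 = 8160
  O=O: 13 × 517 = 6721
  Σ(broken) = 17041 kJ
Bonds formed (products):
  C=O: 16 × 768 = 12288
  O-H: 20 × 445 = 8900
  Σ(formed) = 21188 kJ
ΔH = Σ(broken) − Σ(formed) = 17041 − 21188 = −4147 kJ

ΔH ≈ −4147 kJ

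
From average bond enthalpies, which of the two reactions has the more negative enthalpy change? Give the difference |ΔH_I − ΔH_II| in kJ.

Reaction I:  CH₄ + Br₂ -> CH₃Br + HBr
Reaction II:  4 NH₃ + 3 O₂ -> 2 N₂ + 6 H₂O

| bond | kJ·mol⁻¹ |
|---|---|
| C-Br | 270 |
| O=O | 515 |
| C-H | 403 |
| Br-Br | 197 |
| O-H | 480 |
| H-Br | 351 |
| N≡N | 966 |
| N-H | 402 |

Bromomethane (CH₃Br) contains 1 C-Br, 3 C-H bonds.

Reaction I:
  Bonds broken (reactants):
    Br-Br: 1 × 197 = 197
    C-H: 4 × 403 = 1612
    Σ(broken) = 1809 kJ
  Bonds formed (products):
    C-Br: 1 × 270 = 270
    C-H: 3 × 403 = 1209
    H-Br: 1 × 351 = 351
    Σ(formed) = 1830 kJ
  ΔH_I = 1809 − 1830 = −21 kJ
Reaction II:
  Bonds broken (reactants):
    N-H: 12 × 402 = 4824
    O=O: 3 × 515 = 1545
    Σ(broken) = 6369 kJ
  Bonds formed (products):
    N≡N: 2 × 966 = 1932
    O-H: 12 × 480 = 5760
    Σ(formed) = 7692 kJ
  ΔH_II = 6369 − 7692 = −1323 kJ
ΔH_I − ΔH_II = +1302 kJ, so reaction II has the more negative ΔH; |ΔH_I − ΔH_II| = 1302 kJ.

Reaction II, by 1302 kJ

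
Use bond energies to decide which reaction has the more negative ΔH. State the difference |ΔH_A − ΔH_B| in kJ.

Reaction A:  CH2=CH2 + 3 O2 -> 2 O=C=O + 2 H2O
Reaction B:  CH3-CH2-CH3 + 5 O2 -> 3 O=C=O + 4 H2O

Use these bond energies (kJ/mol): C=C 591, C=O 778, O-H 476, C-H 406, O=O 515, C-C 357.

Reaction A:
  Bonds broken (reactants):
    C-H: 4 × 406 = 1624
    C=C: 1 × 591 = 591
    O=O: 3 × 515 = 1545
    Σ(broken) = 3760 kJ
  Bonds formed (products):
    C=O: 4 × 778 = 3112
    O-H: 4 × 476 = 1904
    Σ(formed) = 5016 kJ
  ΔH_A = 3760 − 5016 = −1256 kJ
Reaction B:
  Bonds broken (reactants):
    C-C: 2 × 357 = 714
    C-H: 8 × 406 = 3248
    O=O: 5 × 515 = 2575
    Σ(broken) = 6537 kJ
  Bonds formed (products):
    C=O: 6 × 778 = 4668
    O-H: 8 × 476 = 3808
    Σ(formed) = 8476 kJ
  ΔH_B = 6537 − 8476 = −1939 kJ
ΔH_A − ΔH_B = +683 kJ, so reaction B has the more negative ΔH; |ΔH_A − ΔH_B| = 683 kJ.

Reaction B, by 683 kJ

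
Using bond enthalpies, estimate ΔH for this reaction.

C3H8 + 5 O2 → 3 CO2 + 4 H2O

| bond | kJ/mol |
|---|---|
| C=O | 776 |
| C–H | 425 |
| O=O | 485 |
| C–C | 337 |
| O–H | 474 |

Bonds broken (reactants):
  C–C: 2 × 337 = 674
  C–H: 8 × 425 = 3400
  O=O: 5 × 485 = 2425
  Σ(broken) = 6499 kJ
Bonds formed (products):
  C=O: 6 × 776 = 4656
  O–H: 8 × 474 = 3792
  Σ(formed) = 8448 kJ
ΔH = Σ(broken) − Σ(formed) = 6499 − 8448 = −1949 kJ

ΔH ≈ −1949 kJ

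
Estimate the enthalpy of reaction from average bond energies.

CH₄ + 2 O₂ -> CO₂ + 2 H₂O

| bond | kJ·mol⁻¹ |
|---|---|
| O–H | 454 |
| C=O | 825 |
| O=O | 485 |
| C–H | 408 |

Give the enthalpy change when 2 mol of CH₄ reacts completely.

Bonds broken (reactants):
  C–H: 4 × 408 = 1632
  O=O: 2 × 485 = 970
  Σ(broken) = 2602 kJ
Bonds formed (products):
  C=O: 2 × 825 = 1650
  O–H: 4 × 454 = 1816
  Σ(formed) = 3466 kJ
ΔH = Σ(broken) − Σ(formed) = 2602 − 3466 = −864 kJ
For 2× the reaction as written: 2 × (−864) = −1728 kJ

ΔH = −1728 kJ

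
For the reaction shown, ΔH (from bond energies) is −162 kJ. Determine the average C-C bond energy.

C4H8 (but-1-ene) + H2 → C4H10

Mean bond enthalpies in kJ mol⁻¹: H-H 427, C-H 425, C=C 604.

Let D be the C-C bond energy.
Σ(broken) = 2×D + 8×425 + 1×604 + 1×427 = 4431 + 2D
Σ(formed) = 3×D + 10×425 = 4250 + 3D
ΔH = Σ(broken) − Σ(formed) = (4431 + 2D) − (4250 + 3D) = +181 − D
Setting this equal to −162 kJ gives D = 343 kJ/mol.

D(C-C) ≈ 343 kJ/mol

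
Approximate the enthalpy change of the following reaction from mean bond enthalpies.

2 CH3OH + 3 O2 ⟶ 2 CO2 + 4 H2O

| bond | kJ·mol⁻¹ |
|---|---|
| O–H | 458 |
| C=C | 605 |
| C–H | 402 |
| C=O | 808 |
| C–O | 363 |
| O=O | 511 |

ΔH ≈ −1309 kJ

Bonds broken (reactants):
  C–H: 6 × 402 = 2412
  C–O: 2 × 363 = 726
  O–H: 2 × 458 = 916
  O=O: 3 × 511 = 1533
  Σ(broken) = 5587 kJ
Bonds formed (products):
  C=O: 4 × 808 = 3232
  O–H: 8 × 458 = 3664
  Σ(formed) = 6896 kJ
ΔH = Σ(broken) − Σ(formed) = 5587 − 6896 = −1309 kJ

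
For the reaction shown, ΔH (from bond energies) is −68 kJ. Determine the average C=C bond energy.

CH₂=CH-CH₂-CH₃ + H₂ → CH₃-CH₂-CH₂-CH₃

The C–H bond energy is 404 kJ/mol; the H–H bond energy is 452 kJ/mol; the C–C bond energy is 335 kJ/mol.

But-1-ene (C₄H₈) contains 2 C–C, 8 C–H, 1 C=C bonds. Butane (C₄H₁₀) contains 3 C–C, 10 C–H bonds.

Let D be the C=C bond energy.
Σ(broken) = 2×335 + 8×404 + 1×D + 1×452 = 4354 + D
Σ(formed) = 3×335 + 10×404 = 5045
ΔH = Σ(broken) − Σ(formed) = (4354 + D) − (5045) = −691 + D
Setting this equal to −68 kJ gives D = 623 kJ/mol.

D(C=C) ≈ 623 kJ/mol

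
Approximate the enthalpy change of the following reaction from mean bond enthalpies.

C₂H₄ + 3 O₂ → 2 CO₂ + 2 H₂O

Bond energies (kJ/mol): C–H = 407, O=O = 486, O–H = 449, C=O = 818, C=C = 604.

ΔH ≈ −1378 kJ

Bonds broken (reactants):
  C–H: 4 × 407 = 1628
  C=C: 1 × 604 = 604
  O=O: 3 × 486 = 1458
  Σ(broken) = 3690 kJ
Bonds formed (products):
  C=O: 4 × 818 = 3272
  O–H: 4 × 449 = 1796
  Σ(formed) = 5068 kJ
ΔH = Σ(broken) − Σ(formed) = 3690 − 5068 = −1378 kJ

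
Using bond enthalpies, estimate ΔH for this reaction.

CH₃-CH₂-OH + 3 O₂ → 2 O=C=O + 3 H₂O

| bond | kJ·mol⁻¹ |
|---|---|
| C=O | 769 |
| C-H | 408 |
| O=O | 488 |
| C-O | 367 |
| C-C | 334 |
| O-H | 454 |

ΔH ≈ −1141 kJ

Bonds broken (reactants):
  C-C: 1 × 334 = 334
  C-H: 5 × 408 = 2040
  C-O: 1 × 367 = 367
  O-H: 1 × 454 = 454
  O=O: 3 × 488 = 1464
  Σ(broken) = 4659 kJ
Bonds formed (products):
  C=O: 4 × 769 = 3076
  O-H: 6 × 454 = 2724
  Σ(formed) = 5800 kJ
ΔH = Σ(broken) − Σ(formed) = 4659 − 5800 = −1141 kJ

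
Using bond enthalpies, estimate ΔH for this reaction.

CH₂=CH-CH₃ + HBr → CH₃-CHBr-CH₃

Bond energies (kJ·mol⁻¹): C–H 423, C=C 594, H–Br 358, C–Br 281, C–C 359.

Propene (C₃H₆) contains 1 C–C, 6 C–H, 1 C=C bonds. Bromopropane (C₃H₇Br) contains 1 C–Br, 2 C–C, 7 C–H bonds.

Bonds broken (reactants):
  C–C: 1 × 359 = 359
  C–H: 6 × 423 = 2538
  C=C: 1 × 594 = 594
  H–Br: 1 × 358 = 358
  Σ(broken) = 3849 kJ
Bonds formed (products):
  C–Br: 1 × 281 = 281
  C–C: 2 × 359 = 718
  C–H: 7 × 423 = 2961
  Σ(formed) = 3960 kJ
ΔH = Σ(broken) − Σ(formed) = 3849 − 3960 = −111 kJ

ΔH ≈ −111 kJ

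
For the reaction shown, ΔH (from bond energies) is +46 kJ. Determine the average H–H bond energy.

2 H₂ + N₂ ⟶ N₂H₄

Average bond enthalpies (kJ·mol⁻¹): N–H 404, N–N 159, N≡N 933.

D(H–H) ≈ 444 kJ/mol

Let D be the H–H bond energy.
Σ(broken) = 2×D + 1×933 = 933 + 2D
Σ(formed) = 4×404 + 1×159 = 1775
ΔH = Σ(broken) − Σ(formed) = (933 + 2D) − (1775) = −842 + 2D
Setting this equal to +46 kJ gives 2D = 888, so D = 444 kJ/mol.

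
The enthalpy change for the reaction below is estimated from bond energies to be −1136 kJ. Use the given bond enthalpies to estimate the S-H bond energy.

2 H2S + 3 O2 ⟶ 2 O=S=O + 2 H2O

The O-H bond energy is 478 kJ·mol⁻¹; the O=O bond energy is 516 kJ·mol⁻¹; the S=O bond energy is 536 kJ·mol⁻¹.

D(S-H) ≈ 343 kJ/mol

Let D be the S-H bond energy.
Σ(broken) = 3×516 + 4×D = 1548 + 4D
Σ(formed) = 4×478 + 4×536 = 4056
ΔH = Σ(broken) − Σ(formed) = (1548 + 4D) − (4056) = −2508 + 4D
Setting this equal to −1136 kJ gives 4D = 1372, so D = 343 kJ/mol.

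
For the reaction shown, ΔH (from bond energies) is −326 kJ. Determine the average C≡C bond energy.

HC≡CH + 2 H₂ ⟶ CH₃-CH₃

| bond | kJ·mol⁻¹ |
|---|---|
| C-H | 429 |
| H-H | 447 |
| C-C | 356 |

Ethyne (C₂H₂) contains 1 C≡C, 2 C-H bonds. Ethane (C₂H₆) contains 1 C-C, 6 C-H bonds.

Let D be the C≡C bond energy.
Σ(broken) = 1×D + 2×429 + 2×447 = 1752 + D
Σ(formed) = 1×356 + 6×429 = 2930
ΔH = Σ(broken) − Σ(formed) = (1752 + D) − (2930) = −1178 + D
Setting this equal to −326 kJ gives D = 852 kJ/mol.

D(C≡C) ≈ 852 kJ/mol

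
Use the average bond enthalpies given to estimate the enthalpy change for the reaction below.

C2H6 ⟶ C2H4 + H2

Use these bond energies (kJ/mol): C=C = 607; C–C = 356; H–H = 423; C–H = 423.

Bonds broken (reactants):
  C–C: 1 × 356 = 356
  C–H: 6 × 423 = 2538
  Σ(broken) = 2894 kJ
Bonds formed (products):
  C–H: 4 × 423 = 1692
  C=C: 1 × 607 = 607
  H–H: 1 × 423 = 423
  Σ(formed) = 2722 kJ
ΔH = Σ(broken) − Σ(formed) = 2894 − 2722 = +172 kJ

ΔH ≈ +172 kJ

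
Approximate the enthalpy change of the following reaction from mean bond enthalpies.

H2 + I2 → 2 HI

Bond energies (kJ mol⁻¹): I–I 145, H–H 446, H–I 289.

ΔH ≈ +13 kJ

Bonds broken (reactants):
  H–H: 1 × 446 = 446
  I–I: 1 × 145 = 145
  Σ(broken) = 591 kJ
Bonds formed (products):
  H–I: 2 × 289 = 578
  Σ(formed) = 578 kJ
ΔH = Σ(broken) − Σ(formed) = 591 − 578 = +13 kJ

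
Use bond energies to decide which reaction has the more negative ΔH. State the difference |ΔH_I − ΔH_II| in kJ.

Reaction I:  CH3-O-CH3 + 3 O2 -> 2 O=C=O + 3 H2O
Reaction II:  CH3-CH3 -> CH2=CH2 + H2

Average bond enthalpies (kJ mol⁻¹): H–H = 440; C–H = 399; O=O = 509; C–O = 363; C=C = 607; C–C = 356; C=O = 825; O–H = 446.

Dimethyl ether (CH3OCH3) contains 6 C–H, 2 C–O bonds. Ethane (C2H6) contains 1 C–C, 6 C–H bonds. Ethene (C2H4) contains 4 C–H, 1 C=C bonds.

Reaction I, by 1436 kJ

Reaction I:
  Bonds broken (reactants):
    C–H: 6 × 399 = 2394
    C–O: 2 × 363 = 726
    O=O: 3 × 509 = 1527
    Σ(broken) = 4647 kJ
  Bonds formed (products):
    C=O: 4 × 825 = 3300
    O–H: 6 × 446 = 2676
    Σ(formed) = 5976 kJ
  ΔH_I = 4647 − 5976 = −1329 kJ
Reaction II:
  Bonds broken (reactants):
    C–C: 1 × 356 = 356
    C–H: 6 × 399 = 2394
    Σ(broken) = 2750 kJ
  Bonds formed (products):
    C–H: 4 × 399 = 1596
    C=C: 1 × 607 = 607
    H–H: 1 × 440 = 440
    Σ(formed) = 2643 kJ
  ΔH_II = 2750 − 2643 = +107 kJ
ΔH_I − ΔH_II = −1436 kJ, so reaction I has the more negative ΔH; |ΔH_I − ΔH_II| = 1436 kJ.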